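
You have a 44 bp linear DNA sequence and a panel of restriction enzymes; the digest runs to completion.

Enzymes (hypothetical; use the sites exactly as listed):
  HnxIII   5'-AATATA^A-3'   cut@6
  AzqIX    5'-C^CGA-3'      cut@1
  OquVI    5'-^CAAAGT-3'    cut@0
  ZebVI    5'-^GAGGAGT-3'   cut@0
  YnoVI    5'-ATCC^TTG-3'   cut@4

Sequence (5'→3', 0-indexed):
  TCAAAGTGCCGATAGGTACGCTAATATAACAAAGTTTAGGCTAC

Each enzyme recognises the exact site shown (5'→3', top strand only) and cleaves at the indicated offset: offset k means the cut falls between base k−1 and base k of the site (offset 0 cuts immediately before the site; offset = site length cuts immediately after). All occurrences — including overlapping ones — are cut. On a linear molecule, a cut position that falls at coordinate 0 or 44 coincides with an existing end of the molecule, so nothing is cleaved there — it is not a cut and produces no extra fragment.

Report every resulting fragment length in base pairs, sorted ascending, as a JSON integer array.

Scan for sites:
  HnxIII (AATATAA, off=6): starts [22] → cuts [28]
  AzqIX (CCGA, off=1): starts [8] → cuts [9]
  OquVI (CAAAGT, off=0): starts [1, 29] → cuts [1, 29]
  ZebVI (GAGGAGT, off=0): no sites
  YnoVI (ATCCTTG, off=4): no sites

All cut coordinates (distinct, sorted): [1, 9, 28, 29]

Fragments:
  [0,1): 1 bp
  [1,9): 8 bp
  [9,28): 19 bp
  [28,29): 1 bp
  [29,44): 15 bp

[1,1,8,15,19]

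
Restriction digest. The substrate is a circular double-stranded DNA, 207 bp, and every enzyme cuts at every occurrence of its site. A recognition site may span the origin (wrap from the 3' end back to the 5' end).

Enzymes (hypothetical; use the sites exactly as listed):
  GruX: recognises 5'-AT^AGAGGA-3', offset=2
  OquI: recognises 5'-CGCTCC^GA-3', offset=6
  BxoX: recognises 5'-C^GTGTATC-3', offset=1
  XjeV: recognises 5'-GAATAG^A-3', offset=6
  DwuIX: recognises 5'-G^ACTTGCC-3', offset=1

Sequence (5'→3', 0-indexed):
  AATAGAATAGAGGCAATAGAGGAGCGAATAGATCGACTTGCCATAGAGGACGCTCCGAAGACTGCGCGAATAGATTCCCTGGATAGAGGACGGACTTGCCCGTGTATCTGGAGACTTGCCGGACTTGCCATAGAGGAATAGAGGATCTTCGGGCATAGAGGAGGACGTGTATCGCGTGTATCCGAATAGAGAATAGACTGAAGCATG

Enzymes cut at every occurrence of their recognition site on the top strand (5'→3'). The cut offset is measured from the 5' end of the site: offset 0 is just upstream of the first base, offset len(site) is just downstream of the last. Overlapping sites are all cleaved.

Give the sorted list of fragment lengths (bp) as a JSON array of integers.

Scan for sites:
  GruX (ATAGAGGA, off=2): starts [15, 42, 82, 129, 137, 154] → cuts [17, 44, 84, 131, 139, 156]
  OquI (CGCTCCGA, off=6): starts [50] → cuts [56]
  BxoX (CGTGTATC, off=1): starts [100, 165, 174] → cuts [101, 166, 175]
  XjeV (GAATAGA, off=6): starts [4, 25, 67, 135, 183, 190, 206] → cuts [5, 10, 31, 73, 141, 189, 196]
  DwuIX (GACTTGCC, off=1): starts [34, 92, 112, 121] → cuts [35, 93, 113, 122]

All cut coordinates (distinct, sorted): [5, 10, 17, 31, 35, 44, 56, 73, 84, 93, 101, 113, 122, 131, 139, 141, 156, 166, 175, 189, 196]

Fragment lengths:
  5→10: 5 bp
  10→17: 7 bp
  17→31: 14 bp
  31→35: 4 bp
  35→44: 9 bp
  44→56: 12 bp
  56→73: 17 bp
  73→84: 11 bp
  84→93: 9 bp
  93→101: 8 bp
  101→113: 12 bp
  113→122: 9 bp
  122→131: 9 bp
  131→139: 8 bp
  139→141: 2 bp
  141→156: 15 bp
  156→166: 10 bp
  166→175: 9 bp
  175→189: 14 bp
  189→196: 7 bp
  196→5 (wrap): 207-196+5 = 16 bp

[2,4,5,7,7,8,8,9,9,9,9,9,10,11,12,12,14,14,15,16,17]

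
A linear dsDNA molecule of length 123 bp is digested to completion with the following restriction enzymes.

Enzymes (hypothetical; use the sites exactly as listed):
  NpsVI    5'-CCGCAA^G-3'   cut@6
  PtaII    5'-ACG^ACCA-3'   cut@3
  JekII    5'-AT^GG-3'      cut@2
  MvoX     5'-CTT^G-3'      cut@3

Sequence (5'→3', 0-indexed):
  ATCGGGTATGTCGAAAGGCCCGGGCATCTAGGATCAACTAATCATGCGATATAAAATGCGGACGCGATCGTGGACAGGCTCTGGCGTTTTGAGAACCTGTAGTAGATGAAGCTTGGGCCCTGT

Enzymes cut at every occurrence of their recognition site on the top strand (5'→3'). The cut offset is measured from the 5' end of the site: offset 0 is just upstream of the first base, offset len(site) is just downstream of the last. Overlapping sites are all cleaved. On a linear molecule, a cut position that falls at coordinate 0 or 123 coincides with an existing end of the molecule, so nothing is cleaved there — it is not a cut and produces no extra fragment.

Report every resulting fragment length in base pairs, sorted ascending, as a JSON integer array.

[9,114]

Scan for sites:
  NpsVI (CCGCAAG, off=6): no sites
  PtaII (ACGACCA, off=3): no sites
  JekII (ATGG, off=2): no sites
  MvoX CTTG/3: at [111] ⇒ [114]

Pooled cuts: [114]

Fragments:
  [0,114): 114 bp
  [114,123): 9 bp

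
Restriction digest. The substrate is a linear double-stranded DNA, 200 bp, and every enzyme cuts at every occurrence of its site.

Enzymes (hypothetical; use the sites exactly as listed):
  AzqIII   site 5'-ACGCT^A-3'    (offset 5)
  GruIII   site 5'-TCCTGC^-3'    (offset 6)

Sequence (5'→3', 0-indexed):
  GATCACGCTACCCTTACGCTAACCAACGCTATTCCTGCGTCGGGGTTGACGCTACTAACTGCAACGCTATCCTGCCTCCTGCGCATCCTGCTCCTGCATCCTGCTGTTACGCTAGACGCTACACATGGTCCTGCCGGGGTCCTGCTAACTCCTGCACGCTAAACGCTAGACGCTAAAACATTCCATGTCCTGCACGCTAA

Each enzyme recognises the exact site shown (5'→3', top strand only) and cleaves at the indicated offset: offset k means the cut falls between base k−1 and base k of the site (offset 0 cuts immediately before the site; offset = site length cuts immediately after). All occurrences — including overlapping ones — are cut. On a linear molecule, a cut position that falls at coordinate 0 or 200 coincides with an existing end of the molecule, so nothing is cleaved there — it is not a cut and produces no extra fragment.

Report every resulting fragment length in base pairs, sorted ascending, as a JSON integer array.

[2,5,5,6,7,7,7,7,7,7,8,9,9,9,10,10,11,11,14,15,15,19]

Site scan:
  AzqIII (ACGCTA, off=5): starts [4, 15, 25, 48, 63, 108, 115, 155, 162, 169, 193] → cuts [9, 20, 30, 53, 68, 113, 120, 160, 167, 174, 198]
  GruIII (TCCTGC, off=6): starts [32, 69, 76, 85, 91, 98, 128, 139, 149, 187] → cuts [38, 75, 82, 91, 97, 104, 134, 145, 155, 193]

All cut coordinates (distinct, sorted): [9, 20, 30, 38, 53, 68, 75, 82, 91, 97, 104, 113, 120, 134, 145, 155, 160, 167, 174, 193, 198]

Fragments:
  [0,9): 9 bp
  [9,20): 11 bp
  [20,30): 10 bp
  [30,38): 8 bp
  [38,53): 15 bp
  [53,68): 15 bp
  [68,75): 7 bp
  [75,82): 7 bp
  [82,91): 9 bp
  [91,97): 6 bp
  [97,104): 7 bp
  [104,113): 9 bp
  [113,120): 7 bp
  [120,134): 14 bp
  [134,145): 11 bp
  [145,155): 10 bp
  [155,160): 5 bp
  [160,167): 7 bp
  [167,174): 7 bp
  [174,193): 19 bp
  [193,198): 5 bp
  [198,200): 2 bp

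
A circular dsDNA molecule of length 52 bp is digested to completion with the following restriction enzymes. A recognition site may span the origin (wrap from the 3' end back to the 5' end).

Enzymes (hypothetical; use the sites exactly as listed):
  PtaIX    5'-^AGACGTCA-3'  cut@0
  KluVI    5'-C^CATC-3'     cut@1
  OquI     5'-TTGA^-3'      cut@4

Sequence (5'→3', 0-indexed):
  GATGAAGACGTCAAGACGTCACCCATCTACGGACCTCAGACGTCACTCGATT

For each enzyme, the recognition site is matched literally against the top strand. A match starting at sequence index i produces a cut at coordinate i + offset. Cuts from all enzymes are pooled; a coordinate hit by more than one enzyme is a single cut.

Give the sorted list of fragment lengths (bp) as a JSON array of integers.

Per-enzyme occurrences:
  PtaIX (AGACGTCA, off=0): starts [5, 13, 37] → cuts [5, 13, 37]
  KluVI (CCATC, off=1): starts [22] → cuts [23]
  OquI (TTGA, off=4): starts [50] → cuts [2]

All cut coordinates (distinct, sorted): [2, 5, 13, 23, 37]

Fragment lengths:
  2→5: 3 bp
  5→13: 8 bp
  13→23: 10 bp
  23→37: 14 bp
  37→2 (wrap): 52-37+2 = 17 bp

[3,8,10,14,17]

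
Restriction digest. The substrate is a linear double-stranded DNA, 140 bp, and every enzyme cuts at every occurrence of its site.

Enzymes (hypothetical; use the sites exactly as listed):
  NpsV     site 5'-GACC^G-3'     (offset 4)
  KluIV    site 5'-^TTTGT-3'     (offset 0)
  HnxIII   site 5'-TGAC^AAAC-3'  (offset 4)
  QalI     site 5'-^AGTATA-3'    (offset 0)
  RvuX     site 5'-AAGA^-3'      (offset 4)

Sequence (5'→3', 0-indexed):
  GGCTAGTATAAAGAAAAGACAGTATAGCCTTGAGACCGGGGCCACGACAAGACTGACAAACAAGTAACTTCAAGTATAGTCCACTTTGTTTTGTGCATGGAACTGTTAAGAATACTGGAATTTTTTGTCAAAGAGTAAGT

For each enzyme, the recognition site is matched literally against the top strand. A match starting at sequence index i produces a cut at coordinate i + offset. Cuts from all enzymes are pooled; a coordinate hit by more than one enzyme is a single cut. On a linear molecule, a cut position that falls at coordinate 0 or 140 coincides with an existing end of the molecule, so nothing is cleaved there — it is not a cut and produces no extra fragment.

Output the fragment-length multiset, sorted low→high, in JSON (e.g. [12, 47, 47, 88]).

[1,4,5,5,5,6,10,11,12,12,15,15,17,22]

Site scan:
  NpsV GACCG/4: at [33] ⇒ [37]
  KluIV TTTGT/0: at [84, 89, 123] ⇒ [84, 89, 123]
  HnxIII TGACAAAC/4: at [53] ⇒ [57]
  QalI AGTATA/0: at [4, 20, 72] ⇒ [4, 20, 72]
  RvuX AAGA/4: at [10, 15, 48, 107, 130] ⇒ [14, 19, 52, 111, 134]

All cut coordinates (distinct, sorted): [4, 14, 19, 20, 37, 52, 57, 72, 84, 89, 111, 123, 134]

Fragment lengths:
  [0,4): 4 bp
  [4,14): 10 bp
  [14,19): 5 bp
  [19,20): 1 bp
  [20,37): 17 bp
  [37,52): 15 bp
  [52,57): 5 bp
  [57,72): 15 bp
  [72,84): 12 bp
  [84,89): 5 bp
  [89,111): 22 bp
  [111,123): 12 bp
  [123,134): 11 bp
  [134,140): 6 bp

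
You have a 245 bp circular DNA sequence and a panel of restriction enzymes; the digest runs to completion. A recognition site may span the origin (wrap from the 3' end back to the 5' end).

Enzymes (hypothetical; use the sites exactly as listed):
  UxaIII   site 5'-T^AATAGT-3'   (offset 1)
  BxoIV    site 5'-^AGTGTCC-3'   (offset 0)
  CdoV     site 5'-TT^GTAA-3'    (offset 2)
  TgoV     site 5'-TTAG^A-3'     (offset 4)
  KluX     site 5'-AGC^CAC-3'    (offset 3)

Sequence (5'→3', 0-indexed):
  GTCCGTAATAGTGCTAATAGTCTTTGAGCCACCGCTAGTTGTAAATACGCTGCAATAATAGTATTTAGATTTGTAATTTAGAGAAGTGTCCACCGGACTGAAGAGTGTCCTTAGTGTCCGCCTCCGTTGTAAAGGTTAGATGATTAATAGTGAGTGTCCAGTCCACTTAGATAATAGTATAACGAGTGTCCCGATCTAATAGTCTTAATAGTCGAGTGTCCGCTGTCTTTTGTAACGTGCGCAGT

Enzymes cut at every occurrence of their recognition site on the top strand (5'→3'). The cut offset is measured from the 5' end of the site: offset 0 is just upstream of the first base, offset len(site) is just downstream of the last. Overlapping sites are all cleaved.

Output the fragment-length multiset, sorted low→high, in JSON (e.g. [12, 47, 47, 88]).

[2,3,4,6,7,8,9,9,9,9,9,11,11,11,12,12,13,14,16,16,17,18,19]

Scan for sites:
  UxaIII TAATAGT/1: at [5, 14, 55, 144, 171, 196, 205] ⇒ [6, 15, 56, 145, 172, 197, 206]
  BxoIV AGTGTCC/0: at [84, 103, 112, 152, 184, 214, 242] ⇒ [84, 103, 112, 152, 184, 214, 242]
  CdoV TTGTAA/2: at [38, 70, 126, 229] ⇒ [40, 72, 128, 231]
  TgoV TTAGA/4: at [64, 77, 135, 166] ⇒ [68, 81, 139, 170]
  KluX AGCCAC/3: at [26] ⇒ [29]

Pooled cuts: [6, 15, 29, 40, 56, 68, 72, 81, 84, 103, 112, 128, 139, 145, 152, 170, 172, 184, 197, 206, 214, 231, 242]

Fragment lengths:
  6→15: 9 bp
  15→29: 14 bp
  29→40: 11 bp
  40→56: 16 bp
  56→68: 12 bp
  68→72: 4 bp
  72→81: 9 bp
  81→84: 3 bp
  84→103: 19 bp
  103→112: 9 bp
  112→128: 16 bp
  128→139: 11 bp
  139→145: 6 bp
  145→152: 7 bp
  152→170: 18 bp
  170→172: 2 bp
  172→184: 12 bp
  184→197: 13 bp
  197→206: 9 bp
  206→214: 8 bp
  214→231: 17 bp
  231→242: 11 bp
  242→6 (wrap): 245-242+6 = 9 bp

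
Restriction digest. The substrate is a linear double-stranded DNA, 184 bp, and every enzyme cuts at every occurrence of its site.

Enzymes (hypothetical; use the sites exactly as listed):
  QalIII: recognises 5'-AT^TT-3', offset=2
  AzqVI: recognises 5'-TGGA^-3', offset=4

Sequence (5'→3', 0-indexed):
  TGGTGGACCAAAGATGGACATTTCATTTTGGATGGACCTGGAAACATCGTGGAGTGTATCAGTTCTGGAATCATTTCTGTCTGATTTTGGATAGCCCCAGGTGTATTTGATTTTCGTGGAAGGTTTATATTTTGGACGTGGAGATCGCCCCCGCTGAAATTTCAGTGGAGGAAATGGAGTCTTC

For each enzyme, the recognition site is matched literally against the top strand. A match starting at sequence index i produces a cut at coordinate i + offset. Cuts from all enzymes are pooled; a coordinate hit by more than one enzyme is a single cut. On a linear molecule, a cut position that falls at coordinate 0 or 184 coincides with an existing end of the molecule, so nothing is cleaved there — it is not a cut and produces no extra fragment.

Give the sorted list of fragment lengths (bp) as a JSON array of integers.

[3,4,5,5,5,6,6,6,6,6,6,7,9,9,9,10,11,11,11,15,16,18]

Per-enzyme occurrences:
  QalIII (ATTT, off=2): starts [19, 24, 72, 83, 104, 109, 128, 158] → cuts [21, 26, 74, 85, 106, 111, 130, 160]
  AzqVI (TGGA, off=4): starts [3, 14, 28, 32, 38, 49, 65, 87, 116, 132, 138, 165, 174] → cuts [7, 18, 32, 36, 42, 53, 69, 91, 120, 136, 142, 169, 178]

Pooled cuts: [7, 18, 21, 26, 32, 36, 42, 53, 69, 74, 85, 91, 106, 111, 120, 130, 136, 142, 160, 169, 178]

Fragment lengths:
  [0,7): 7 bp
  [7,18): 11 bp
  [18,21): 3 bp
  [21,26): 5 bp
  [26,32): 6 bp
  [32,36): 4 bp
  [36,42): 6 bp
  [42,53): 11 bp
  [53,69): 16 bp
  [69,74): 5 bp
  [74,85): 11 bp
  [85,91): 6 bp
  [91,106): 15 bp
  [106,111): 5 bp
  [111,120): 9 bp
  [120,130): 10 bp
  [130,136): 6 bp
  [136,142): 6 bp
  [142,160): 18 bp
  [160,169): 9 bp
  [169,178): 9 bp
  [178,184): 6 bp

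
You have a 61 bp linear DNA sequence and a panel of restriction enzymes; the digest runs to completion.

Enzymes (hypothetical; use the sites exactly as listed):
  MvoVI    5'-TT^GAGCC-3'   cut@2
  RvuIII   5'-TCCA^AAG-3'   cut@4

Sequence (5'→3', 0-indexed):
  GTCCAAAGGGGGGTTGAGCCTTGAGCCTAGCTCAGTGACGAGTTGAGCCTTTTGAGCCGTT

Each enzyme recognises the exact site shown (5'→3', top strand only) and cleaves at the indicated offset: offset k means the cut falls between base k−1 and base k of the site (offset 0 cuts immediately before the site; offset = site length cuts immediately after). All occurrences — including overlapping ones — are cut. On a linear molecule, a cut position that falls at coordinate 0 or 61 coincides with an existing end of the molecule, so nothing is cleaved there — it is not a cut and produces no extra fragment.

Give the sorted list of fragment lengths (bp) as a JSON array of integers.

Per-enzyme occurrences:
  MvoVI TTGAGCC/2: at [13, 20, 42, 51] ⇒ [15, 22, 44, 53]
  RvuIII TCCAAAG/4: at [1] ⇒ [5]

Pooled cuts: [5, 15, 22, 44, 53]

Fragments:
  [0,5): 5 bp
  [5,15): 10 bp
  [15,22): 7 bp
  [22,44): 22 bp
  [44,53): 9 bp
  [53,61): 8 bp

[5,7,8,9,10,22]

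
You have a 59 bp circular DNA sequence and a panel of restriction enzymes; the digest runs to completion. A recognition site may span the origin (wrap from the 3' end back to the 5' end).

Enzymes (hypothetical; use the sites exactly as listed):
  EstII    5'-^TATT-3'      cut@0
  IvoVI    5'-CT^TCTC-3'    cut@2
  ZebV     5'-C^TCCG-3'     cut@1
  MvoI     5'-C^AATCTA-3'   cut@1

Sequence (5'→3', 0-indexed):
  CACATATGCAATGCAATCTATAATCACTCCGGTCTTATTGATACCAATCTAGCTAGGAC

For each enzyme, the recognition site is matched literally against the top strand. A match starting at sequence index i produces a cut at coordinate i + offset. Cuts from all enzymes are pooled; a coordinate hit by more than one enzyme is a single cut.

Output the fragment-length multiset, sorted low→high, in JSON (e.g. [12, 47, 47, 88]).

[8,10,13,28]

Per-enzyme occurrences:
  EstII (TATT, off=0): starts [35] → cuts [35]
  IvoVI (CTTCTC, off=2): no sites
  ZebV (CTCCG, off=1): starts [26] → cuts [27]
  MvoI (CAATCTA, off=1): starts [13, 44] → cuts [14, 45]

All cut coordinates (distinct, sorted): [14, 27, 35, 45]

Fragments:
  14→27: 13 bp
  27→35: 8 bp
  35→45: 10 bp
  45→14 (wrap): 59-45+14 = 28 bp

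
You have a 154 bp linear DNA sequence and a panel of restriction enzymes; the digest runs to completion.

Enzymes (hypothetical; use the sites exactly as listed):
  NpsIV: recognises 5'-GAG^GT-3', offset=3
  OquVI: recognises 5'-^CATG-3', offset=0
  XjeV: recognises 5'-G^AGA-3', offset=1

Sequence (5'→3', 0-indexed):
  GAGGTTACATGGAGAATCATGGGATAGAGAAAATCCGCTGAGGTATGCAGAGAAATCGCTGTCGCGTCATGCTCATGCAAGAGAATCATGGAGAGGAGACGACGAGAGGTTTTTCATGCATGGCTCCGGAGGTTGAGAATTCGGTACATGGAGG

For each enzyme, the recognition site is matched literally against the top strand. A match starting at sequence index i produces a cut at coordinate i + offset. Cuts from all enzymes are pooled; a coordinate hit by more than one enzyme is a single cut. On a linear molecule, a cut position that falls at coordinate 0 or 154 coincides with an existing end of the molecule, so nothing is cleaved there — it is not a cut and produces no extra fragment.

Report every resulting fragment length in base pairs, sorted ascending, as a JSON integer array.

[3,4,4,4,4,5,5,5,5,5,6,6,8,8,8,8,10,11,13,15,17]

Site scan:
  NpsIV GAGGT/3: at [0, 39, 105, 128] ⇒ [3, 42, 108, 131]
  OquVI CATG/0: at [7, 17, 67, 73, 86, 114, 118, 146] ⇒ [7, 17, 67, 73, 86, 114, 118, 146]
  XjeV GAGA/1: at [11, 26, 49, 80, 90, 95, 103, 134] ⇒ [12, 27, 50, 81, 91, 96, 104, 135]

All cut coordinates (distinct, sorted): [3, 7, 12, 17, 27, 42, 50, 67, 73, 81, 86, 91, 96, 104, 108, 114, 118, 131, 135, 146]

Fragment lengths:
  [0,3): 3 bp
  [3,7): 4 bp
  [7,12): 5 bp
  [12,17): 5 bp
  [17,27): 10 bp
  [27,42): 15 bp
  [42,50): 8 bp
  [50,67): 17 bp
  [67,73): 6 bp
  [73,81): 8 bp
  [81,86): 5 bp
  [86,91): 5 bp
  [91,96): 5 bp
  [96,104): 8 bp
  [104,108): 4 bp
  [108,114): 6 bp
  [114,118): 4 bp
  [118,131): 13 bp
  [131,135): 4 bp
  [135,146): 11 bp
  [146,154): 8 bp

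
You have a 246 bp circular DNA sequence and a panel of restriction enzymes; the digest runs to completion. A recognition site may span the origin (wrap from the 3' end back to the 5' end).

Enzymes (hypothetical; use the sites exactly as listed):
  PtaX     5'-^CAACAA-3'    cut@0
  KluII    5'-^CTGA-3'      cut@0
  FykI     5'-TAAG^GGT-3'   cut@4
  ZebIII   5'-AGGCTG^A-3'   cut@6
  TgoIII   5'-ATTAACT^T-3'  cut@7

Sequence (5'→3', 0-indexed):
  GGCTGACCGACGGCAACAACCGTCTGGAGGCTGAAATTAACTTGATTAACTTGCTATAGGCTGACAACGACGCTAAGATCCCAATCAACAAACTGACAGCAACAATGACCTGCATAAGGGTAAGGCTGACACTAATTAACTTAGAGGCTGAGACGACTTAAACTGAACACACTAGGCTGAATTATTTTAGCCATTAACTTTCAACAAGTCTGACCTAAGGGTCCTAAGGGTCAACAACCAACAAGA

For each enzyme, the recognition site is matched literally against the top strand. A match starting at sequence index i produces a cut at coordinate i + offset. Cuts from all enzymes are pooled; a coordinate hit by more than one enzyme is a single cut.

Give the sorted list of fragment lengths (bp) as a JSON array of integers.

Site scan:
  PtaX CAACAA/0: at [13, 85, 99, 201, 231, 238] ⇒ [13, 85, 99, 201, 231, 238]
  KluII CTGA/0: at [2, 30, 60, 92, 125, 147, 162, 176, 209] ⇒ [2, 30, 60, 92, 125, 147, 162, 176, 209]
  FykI TAAGGGT/4: at [114, 215, 224] ⇒ [118, 219, 228]
  ZebIII AGGCTGA/6: at [27, 57, 122, 144, 173, 245] ⇒ [5, 33, 63, 128, 150, 179]
  TgoIII ATTAACTT/7: at [35, 44, 134, 192] ⇒ [42, 51, 141, 199]

Pooled cuts: [2, 5, 13, 30, 33, 42, 51, 60, 63, 85, 92, 99, 118, 125, 128, 141, 147, 150, 162, 176, 179, 199, 201, 209, 219, 228, 231, 238]

Fragment lengths:
  2→5: 3 bp
  5→13: 8 bp
  13→30: 17 bp
  30→33: 3 bp
  33→42: 9 bp
  42→51: 9 bp
  51→60: 9 bp
  60→63: 3 bp
  63→85: 22 bp
  85→92: 7 bp
  92→99: 7 bp
  99→118: 19 bp
  118→125: 7 bp
  125→128: 3 bp
  128→141: 13 bp
  141→147: 6 bp
  147→150: 3 bp
  150→162: 12 bp
  162→176: 14 bp
  176→179: 3 bp
  179→199: 20 bp
  199→201: 2 bp
  201→209: 8 bp
  209→219: 10 bp
  219→228: 9 bp
  228→231: 3 bp
  231→238: 7 bp
  238→2 (wrap): 246-238+2 = 10 bp

[2,3,3,3,3,3,3,3,6,7,7,7,7,8,8,9,9,9,9,10,10,12,13,14,17,19,20,22]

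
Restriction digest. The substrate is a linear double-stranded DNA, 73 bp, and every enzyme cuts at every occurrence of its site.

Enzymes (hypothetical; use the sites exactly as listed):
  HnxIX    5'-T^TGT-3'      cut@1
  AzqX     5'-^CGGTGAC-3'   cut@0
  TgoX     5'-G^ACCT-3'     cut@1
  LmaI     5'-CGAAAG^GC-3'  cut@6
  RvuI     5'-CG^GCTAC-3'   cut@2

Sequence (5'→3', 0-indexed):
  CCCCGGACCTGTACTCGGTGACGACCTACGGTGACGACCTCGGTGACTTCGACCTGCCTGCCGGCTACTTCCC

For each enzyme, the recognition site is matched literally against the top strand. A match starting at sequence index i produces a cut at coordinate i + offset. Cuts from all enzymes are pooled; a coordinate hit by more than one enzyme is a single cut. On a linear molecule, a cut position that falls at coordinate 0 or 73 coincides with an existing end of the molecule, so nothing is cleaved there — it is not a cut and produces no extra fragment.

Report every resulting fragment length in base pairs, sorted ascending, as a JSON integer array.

Scan for sites:
  HnxIX (TTGT, off=1): no sites
  AzqX (CGGTGAC, off=0): starts [15, 28, 40] → cuts [15, 28, 40]
  TgoX (GACCT, off=1): starts [5, 22, 35, 50] → cuts [6, 23, 36, 51]
  LmaI (CGAAAGGC, off=6): no sites
  RvuI (CGGCTAC, off=2): starts [61] → cuts [63]

All cut coordinates (distinct, sorted): [6, 15, 23, 28, 36, 40, 51, 63]

Fragments:
  [0,6): 6 bp
  [6,15): 9 bp
  [15,23): 8 bp
  [23,28): 5 bp
  [28,36): 8 bp
  [36,40): 4 bp
  [40,51): 11 bp
  [51,63): 12 bp
  [63,73): 10 bp

[4,5,6,8,8,9,10,11,12]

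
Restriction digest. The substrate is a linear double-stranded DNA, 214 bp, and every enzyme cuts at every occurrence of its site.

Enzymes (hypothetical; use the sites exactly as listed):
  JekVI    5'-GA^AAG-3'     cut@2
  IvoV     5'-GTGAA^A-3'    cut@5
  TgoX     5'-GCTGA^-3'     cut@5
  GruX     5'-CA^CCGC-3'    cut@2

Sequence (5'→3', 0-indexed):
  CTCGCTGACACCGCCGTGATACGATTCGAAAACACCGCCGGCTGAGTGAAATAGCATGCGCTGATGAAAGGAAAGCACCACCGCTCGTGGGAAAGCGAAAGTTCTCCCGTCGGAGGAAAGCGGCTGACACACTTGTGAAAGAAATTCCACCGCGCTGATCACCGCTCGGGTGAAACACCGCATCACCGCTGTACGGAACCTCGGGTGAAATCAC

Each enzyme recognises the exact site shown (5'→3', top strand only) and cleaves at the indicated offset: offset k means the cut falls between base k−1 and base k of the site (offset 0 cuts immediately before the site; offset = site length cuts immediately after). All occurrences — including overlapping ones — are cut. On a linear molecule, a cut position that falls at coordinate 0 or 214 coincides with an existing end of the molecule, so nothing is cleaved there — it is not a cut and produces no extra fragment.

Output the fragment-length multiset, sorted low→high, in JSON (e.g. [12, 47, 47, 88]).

[1,2,3,3,3,5,5,5,6,8,8,8,9,10,10,11,11,12,13,14,19,24,24]

Scan for sites:
  JekVI (GAAAG, off=2): starts [65, 70, 90, 96, 115, 136] → cuts [67, 72, 92, 98, 117, 138]
  IvoV (GTGAAA, off=5): starts [45, 134, 169, 204] → cuts [50, 139, 174, 209]
  TgoX (GCTGA, off=5): starts [3, 40, 59, 122, 153] → cuts [8, 45, 64, 127, 158]
  GruX (CACCGC, off=2): starts [8, 32, 78, 147, 159, 175, 183] → cuts [10, 34, 80, 149, 161, 177, 185]

All cut coordinates (distinct, sorted): [8, 10, 34, 45, 50, 64, 67, 72, 80, 92, 98, 117, 127, 138, 139, 149, 158, 161, 174, 177, 185, 209]

Fragment lengths:
  [0,8): 8 bp
  [8,10): 2 bp
  [10,34): 24 bp
  [34,45): 11 bp
  [45,50): 5 bp
  [50,64): 14 bp
  [64,67): 3 bp
  [67,72): 5 bp
  [72,80): 8 bp
  [80,92): 12 bp
  [92,98): 6 bp
  [98,117): 19 bp
  [117,127): 10 bp
  [127,138): 11 bp
  [138,139): 1 bp
  [139,149): 10 bp
  [149,158): 9 bp
  [158,161): 3 bp
  [161,174): 13 bp
  [174,177): 3 bp
  [177,185): 8 bp
  [185,209): 24 bp
  [209,214): 5 bp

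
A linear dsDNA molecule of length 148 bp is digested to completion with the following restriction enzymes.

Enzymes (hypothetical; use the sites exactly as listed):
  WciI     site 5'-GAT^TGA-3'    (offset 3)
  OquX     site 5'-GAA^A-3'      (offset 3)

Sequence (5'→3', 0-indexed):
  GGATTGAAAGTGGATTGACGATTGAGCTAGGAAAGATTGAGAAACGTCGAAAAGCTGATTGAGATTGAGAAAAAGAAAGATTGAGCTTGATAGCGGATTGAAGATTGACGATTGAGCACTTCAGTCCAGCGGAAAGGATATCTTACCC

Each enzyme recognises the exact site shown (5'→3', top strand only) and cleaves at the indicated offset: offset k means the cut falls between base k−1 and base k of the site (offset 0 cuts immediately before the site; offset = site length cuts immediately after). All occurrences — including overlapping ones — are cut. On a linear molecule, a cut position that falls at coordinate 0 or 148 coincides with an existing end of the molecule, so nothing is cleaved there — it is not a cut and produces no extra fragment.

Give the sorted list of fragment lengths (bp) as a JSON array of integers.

Per-enzyme occurrences:
  WciI GATTGA/3: at [1, 12, 19, 34, 56, 62, 78, 95, 102, 109] ⇒ [4, 15, 22, 37, 59, 65, 81, 98, 105, 112]
  OquX GAAA/3: at [5, 30, 40, 48, 68, 74, 131] ⇒ [8, 33, 43, 51, 71, 77, 134]

All cut coordinates (distinct, sorted): [4, 8, 15, 22, 33, 37, 43, 51, 59, 65, 71, 77, 81, 98, 105, 112, 134]

Fragments:
  [0,4): 4 bp
  [4,8): 4 bp
  [8,15): 7 bp
  [15,22): 7 bp
  [22,33): 11 bp
  [33,37): 4 bp
  [37,43): 6 bp
  [43,51): 8 bp
  [51,59): 8 bp
  [59,65): 6 bp
  [65,71): 6 bp
  [71,77): 6 bp
  [77,81): 4 bp
  [81,98): 17 bp
  [98,105): 7 bp
  [105,112): 7 bp
  [112,134): 22 bp
  [134,148): 14 bp

[4,4,4,4,6,6,6,6,7,7,7,7,8,8,11,14,17,22]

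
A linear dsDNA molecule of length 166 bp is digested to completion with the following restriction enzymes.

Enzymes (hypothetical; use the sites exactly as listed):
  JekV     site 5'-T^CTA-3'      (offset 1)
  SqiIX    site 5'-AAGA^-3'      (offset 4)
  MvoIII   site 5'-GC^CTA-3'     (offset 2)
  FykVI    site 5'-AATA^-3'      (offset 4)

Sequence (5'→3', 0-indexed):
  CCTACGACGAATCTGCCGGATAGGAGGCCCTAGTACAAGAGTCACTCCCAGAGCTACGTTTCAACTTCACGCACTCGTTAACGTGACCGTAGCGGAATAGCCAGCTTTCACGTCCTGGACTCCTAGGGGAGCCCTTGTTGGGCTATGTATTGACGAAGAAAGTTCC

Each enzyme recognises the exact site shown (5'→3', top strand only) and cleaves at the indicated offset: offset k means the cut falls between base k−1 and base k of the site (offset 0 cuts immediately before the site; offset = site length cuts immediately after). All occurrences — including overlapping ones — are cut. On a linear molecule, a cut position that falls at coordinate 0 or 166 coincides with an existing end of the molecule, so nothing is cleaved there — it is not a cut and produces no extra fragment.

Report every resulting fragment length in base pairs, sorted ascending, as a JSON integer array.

Scan for sites:
  JekV (TCTA, off=1): no sites
  SqiIX AAGA/4: at [36, 155] ⇒ [40, 159]
  MvoIII (GCCTA, off=2): no sites
  FykVI AATA/4: at [95] ⇒ [99]

All cut coordinates (distinct, sorted): [40, 99, 159]

Fragments:
  [0,40): 40 bp
  [40,99): 59 bp
  [99,159): 60 bp
  [159,166): 7 bp

[7,40,59,60]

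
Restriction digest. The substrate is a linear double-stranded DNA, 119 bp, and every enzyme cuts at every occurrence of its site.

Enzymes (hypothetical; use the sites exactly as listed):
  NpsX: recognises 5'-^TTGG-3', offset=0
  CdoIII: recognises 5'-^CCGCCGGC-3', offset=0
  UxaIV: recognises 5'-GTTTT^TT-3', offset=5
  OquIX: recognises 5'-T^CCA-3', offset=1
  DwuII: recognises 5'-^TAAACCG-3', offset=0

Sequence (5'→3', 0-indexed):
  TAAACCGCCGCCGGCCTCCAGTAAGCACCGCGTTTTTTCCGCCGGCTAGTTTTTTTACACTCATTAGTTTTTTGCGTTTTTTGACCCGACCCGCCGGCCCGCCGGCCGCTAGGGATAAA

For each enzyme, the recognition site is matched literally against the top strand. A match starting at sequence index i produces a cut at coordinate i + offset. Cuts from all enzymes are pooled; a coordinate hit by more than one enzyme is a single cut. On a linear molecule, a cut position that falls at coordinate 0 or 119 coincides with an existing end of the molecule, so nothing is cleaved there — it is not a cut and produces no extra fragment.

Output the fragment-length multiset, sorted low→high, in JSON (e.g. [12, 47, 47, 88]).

[2,7,8,9,10,10,15,18,19,21]

Scan for sites:
  NpsX (TTGG, off=0): no sites
  CdoIII (CCGCCGGC, off=0): starts [7, 38, 90, 98] → cuts [7, 38, 90, 98]
  UxaIV (GTTTTTT, off=5): starts [31, 48, 66, 75] → cuts [36, 53, 71, 80]
  OquIX (TCCA, off=1): starts [16] → cuts [17]
  DwuII (TAAACCG, off=0): starts [0] → cuts [] (position 0 is a terminus of the linear molecule — no cut)

All cut coordinates (distinct, sorted): [7, 17, 36, 38, 53, 71, 80, 90, 98]

Fragment lengths:
  [0,7): 7 bp
  [7,17): 10 bp
  [17,36): 19 bp
  [36,38): 2 bp
  [38,53): 15 bp
  [53,71): 18 bp
  [71,80): 9 bp
  [80,90): 10 bp
  [90,98): 8 bp
  [98,119): 21 bp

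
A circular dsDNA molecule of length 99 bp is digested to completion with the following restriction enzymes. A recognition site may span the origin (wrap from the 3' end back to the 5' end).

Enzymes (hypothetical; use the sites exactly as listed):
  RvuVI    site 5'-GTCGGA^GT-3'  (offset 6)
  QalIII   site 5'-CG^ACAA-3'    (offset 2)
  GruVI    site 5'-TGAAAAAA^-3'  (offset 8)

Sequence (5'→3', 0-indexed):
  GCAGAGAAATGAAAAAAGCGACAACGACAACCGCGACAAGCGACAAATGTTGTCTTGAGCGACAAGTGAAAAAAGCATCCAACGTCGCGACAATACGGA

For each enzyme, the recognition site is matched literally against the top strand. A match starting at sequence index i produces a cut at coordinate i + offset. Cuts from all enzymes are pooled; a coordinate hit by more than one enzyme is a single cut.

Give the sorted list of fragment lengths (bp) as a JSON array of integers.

[3,6,7,9,13,15,19,27]

Site scan:
  RvuVI (GTCGGAGT, off=6): no sites
  QalIII (CGACAA, off=2): starts [18, 24, 33, 40, 59, 87] → cuts [20, 26, 35, 42, 61, 89]
  GruVI (TGAAAAAA, off=8): starts [9, 66] → cuts [17, 74]

All cut coordinates (distinct, sorted): [17, 20, 26, 35, 42, 61, 74, 89]

Fragments:
  17→20: 3 bp
  20→26: 6 bp
  26→35: 9 bp
  35→42: 7 bp
  42→61: 19 bp
  61→74: 13 bp
  74→89: 15 bp
  89→17 (wrap): 99-89+17 = 27 bp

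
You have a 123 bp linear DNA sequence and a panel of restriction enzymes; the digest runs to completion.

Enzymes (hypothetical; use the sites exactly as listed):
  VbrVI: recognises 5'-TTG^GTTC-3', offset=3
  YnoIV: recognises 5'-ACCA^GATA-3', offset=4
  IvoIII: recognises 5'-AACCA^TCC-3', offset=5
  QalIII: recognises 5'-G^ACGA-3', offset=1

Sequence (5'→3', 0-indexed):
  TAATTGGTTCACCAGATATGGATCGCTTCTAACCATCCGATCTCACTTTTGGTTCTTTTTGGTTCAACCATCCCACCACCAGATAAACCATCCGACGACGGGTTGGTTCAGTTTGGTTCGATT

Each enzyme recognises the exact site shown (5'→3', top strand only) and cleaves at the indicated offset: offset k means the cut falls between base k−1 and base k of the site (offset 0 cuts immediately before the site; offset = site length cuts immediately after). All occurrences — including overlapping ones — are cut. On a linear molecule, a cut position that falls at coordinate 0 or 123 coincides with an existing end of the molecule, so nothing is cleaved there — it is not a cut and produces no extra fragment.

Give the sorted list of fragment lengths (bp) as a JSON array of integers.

[4,6,8,8,9,9,10,10,11,11,16,21]

Scan for sites:
  VbrVI TTGGTTC/3: at [3, 48, 58, 102, 112] ⇒ [6, 51, 61, 105, 115]
  YnoIV ACCAGATA/4: at [10, 77] ⇒ [14, 81]
  IvoIII AACCATCC/5: at [30, 65, 85] ⇒ [35, 70, 90]
  QalIII GACGA/1: at [93] ⇒ [94]

All cut coordinates (distinct, sorted): [6, 14, 35, 51, 61, 70, 81, 90, 94, 105, 115]

Fragment lengths:
  [0,6): 6 bp
  [6,14): 8 bp
  [14,35): 21 bp
  [35,51): 16 bp
  [51,61): 10 bp
  [61,70): 9 bp
  [70,81): 11 bp
  [81,90): 9 bp
  [90,94): 4 bp
  [94,105): 11 bp
  [105,115): 10 bp
  [115,123): 8 bp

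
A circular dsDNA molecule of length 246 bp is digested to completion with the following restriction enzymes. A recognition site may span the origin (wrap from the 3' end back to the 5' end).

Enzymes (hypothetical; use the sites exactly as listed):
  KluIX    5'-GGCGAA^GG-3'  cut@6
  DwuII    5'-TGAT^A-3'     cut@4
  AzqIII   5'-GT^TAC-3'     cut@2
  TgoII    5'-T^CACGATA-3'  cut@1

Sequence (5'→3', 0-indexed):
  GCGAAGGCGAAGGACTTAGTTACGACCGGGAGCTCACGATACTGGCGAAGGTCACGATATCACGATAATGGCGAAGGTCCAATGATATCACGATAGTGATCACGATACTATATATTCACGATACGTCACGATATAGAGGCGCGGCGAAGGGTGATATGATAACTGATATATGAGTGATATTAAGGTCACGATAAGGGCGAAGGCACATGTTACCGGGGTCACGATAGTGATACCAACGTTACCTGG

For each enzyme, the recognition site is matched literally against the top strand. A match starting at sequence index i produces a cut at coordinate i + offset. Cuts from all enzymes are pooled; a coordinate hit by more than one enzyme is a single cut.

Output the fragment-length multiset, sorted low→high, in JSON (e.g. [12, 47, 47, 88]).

Per-enzyme occurrences:
  KluIX GGCGAAGG/6: at [5, 43, 69, 142, 195, 245] ⇒ [5, 11, 49, 75, 148, 201]
  DwuII TGATA/4: at [82, 151, 156, 163, 174, 227] ⇒ [86, 155, 160, 167, 178, 231]
  AzqIII GTTAC/2: at [18, 208, 237] ⇒ [20, 210, 239]
  TgoII TCACGATA/1: at [33, 51, 59, 87, 99, 115, 125, 185, 218] ⇒ [34, 52, 60, 88, 100, 116, 126, 186, 219]

Pooled cuts: [5, 11, 20, 34, 49, 52, 60, 75, 86, 88, 100, 116, 126, 148, 155, 160, 167, 178, 186, 201, 210, 219, 231, 239]

Fragments:
  5→11: 6 bp
  11→20: 9 bp
  20→34: 14 bp
  34→49: 15 bp
  49→52: 3 bp
  52→60: 8 bp
  60→75: 15 bp
  75→86: 11 bp
  86→88: 2 bp
  88→100: 12 bp
  100→116: 16 bp
  116→126: 10 bp
  126→148: 22 bp
  148→155: 7 bp
  155→160: 5 bp
  160→167: 7 bp
  167→178: 11 bp
  178→186: 8 bp
  186→201: 15 bp
  201→210: 9 bp
  210→219: 9 bp
  219→231: 12 bp
  231→239: 8 bp
  239→5 (wrap): 246-239+5 = 12 bp

[2,3,5,6,7,7,8,8,8,9,9,9,10,11,11,12,12,12,14,15,15,15,16,22]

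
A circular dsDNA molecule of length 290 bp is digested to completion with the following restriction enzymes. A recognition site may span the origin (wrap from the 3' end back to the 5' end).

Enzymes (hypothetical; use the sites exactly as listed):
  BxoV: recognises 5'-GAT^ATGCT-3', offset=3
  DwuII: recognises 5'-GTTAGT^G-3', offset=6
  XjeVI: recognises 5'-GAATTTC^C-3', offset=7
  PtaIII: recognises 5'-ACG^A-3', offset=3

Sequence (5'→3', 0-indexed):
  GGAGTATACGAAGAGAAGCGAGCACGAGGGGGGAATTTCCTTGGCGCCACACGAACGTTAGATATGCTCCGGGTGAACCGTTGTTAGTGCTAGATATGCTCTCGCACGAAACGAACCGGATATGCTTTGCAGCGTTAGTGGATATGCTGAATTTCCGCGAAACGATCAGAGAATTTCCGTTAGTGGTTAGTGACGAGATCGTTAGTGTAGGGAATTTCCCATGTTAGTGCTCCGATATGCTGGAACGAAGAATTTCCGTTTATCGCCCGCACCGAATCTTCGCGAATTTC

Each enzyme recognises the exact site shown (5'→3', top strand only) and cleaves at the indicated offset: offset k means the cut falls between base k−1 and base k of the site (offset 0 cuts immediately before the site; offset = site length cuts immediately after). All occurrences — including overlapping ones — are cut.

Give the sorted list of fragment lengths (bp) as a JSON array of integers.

[4,4,5,7,7,7,8,8,9,9,10,10,11,11,12,12,13,13,13,14,16,18,25,44]

Site scan:
  BxoV (GATATGCT, off=3): starts [60, 92, 118, 140, 233] → cuts [63, 95, 121, 143, 236]
  DwuII (GTTAGTG, off=6): starts [82, 133, 178, 185, 200, 222] → cuts [88, 139, 184, 191, 206, 228]
  XjeVI (GAATTTCC, off=7): starts [32, 148, 170, 211, 249] → cuts [39, 155, 177, 218, 256]
  PtaIII (ACGA, off=3): starts [7, 23, 50, 105, 110, 161, 192, 244] → cuts [10, 26, 53, 108, 113, 164, 195, 247]

Pooled cuts: [10, 26, 39, 53, 63, 88, 95, 108, 113, 121, 139, 143, 155, 164, 177, 184, 191, 195, 206, 218, 228, 236, 247, 256]

Fragment lengths:
  10→26: 16 bp
  26→39: 13 bp
  39→53: 14 bp
  53→63: 10 bp
  63→88: 25 bp
  88→95: 7 bp
  95→108: 13 bp
  108→113: 5 bp
  113→121: 8 bp
  121→139: 18 bp
  139→143: 4 bp
  143→155: 12 bp
  155→164: 9 bp
  164→177: 13 bp
  177→184: 7 bp
  184→191: 7 bp
  191→195: 4 bp
  195→206: 11 bp
  206→218: 12 bp
  218→228: 10 bp
  228→236: 8 bp
  236→247: 11 bp
  247→256: 9 bp
  256→10 (wrap): 290-256+10 = 44 bp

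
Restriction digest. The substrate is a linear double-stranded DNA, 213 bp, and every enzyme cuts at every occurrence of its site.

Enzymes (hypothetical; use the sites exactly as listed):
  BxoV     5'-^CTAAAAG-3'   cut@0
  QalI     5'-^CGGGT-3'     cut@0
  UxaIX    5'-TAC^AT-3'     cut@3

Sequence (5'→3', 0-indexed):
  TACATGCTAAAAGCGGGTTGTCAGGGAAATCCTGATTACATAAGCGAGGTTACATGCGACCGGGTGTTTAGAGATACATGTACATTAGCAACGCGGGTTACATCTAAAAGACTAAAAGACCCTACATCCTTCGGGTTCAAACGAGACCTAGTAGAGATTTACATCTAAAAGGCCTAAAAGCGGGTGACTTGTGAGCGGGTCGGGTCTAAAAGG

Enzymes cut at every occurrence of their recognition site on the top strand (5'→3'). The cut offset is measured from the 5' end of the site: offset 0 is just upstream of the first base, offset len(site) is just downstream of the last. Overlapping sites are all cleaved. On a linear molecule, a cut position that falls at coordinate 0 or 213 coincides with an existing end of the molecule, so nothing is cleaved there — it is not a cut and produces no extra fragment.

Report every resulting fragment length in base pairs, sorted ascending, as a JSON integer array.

[2,2,3,3,5,5,6,6,7,7,7,8,8,8,9,10,14,14,15,17,26,31]

Site scan:
  BxoV (CTAAAAG, off=0): starts [6, 103, 111, 164, 173, 205] → cuts [6, 103, 111, 164, 173, 205]
  QalI (CGGGT, off=0): starts [13, 60, 93, 131, 180, 195, 200] → cuts [13, 60, 93, 131, 180, 195, 200]
  UxaIX (TACAT, off=3): starts [0, 36, 50, 74, 80, 98, 122, 159] → cuts [3, 39, 53, 77, 83, 101, 125, 162]

All cut coordinates (distinct, sorted): [3, 6, 13, 39, 53, 60, 77, 83, 93, 101, 103, 111, 125, 131, 162, 164, 173, 180, 195, 200, 205]

Fragments:
  [0,3): 3 bp
  [3,6): 3 bp
  [6,13): 7 bp
  [13,39): 26 bp
  [39,53): 14 bp
  [53,60): 7 bp
  [60,77): 17 bp
  [77,83): 6 bp
  [83,93): 10 bp
  [93,101): 8 bp
  [101,103): 2 bp
  [103,111): 8 bp
  [111,125): 14 bp
  [125,131): 6 bp
  [131,162): 31 bp
  [162,164): 2 bp
  [164,173): 9 bp
  [173,180): 7 bp
  [180,195): 15 bp
  [195,200): 5 bp
  [200,205): 5 bp
  [205,213): 8 bp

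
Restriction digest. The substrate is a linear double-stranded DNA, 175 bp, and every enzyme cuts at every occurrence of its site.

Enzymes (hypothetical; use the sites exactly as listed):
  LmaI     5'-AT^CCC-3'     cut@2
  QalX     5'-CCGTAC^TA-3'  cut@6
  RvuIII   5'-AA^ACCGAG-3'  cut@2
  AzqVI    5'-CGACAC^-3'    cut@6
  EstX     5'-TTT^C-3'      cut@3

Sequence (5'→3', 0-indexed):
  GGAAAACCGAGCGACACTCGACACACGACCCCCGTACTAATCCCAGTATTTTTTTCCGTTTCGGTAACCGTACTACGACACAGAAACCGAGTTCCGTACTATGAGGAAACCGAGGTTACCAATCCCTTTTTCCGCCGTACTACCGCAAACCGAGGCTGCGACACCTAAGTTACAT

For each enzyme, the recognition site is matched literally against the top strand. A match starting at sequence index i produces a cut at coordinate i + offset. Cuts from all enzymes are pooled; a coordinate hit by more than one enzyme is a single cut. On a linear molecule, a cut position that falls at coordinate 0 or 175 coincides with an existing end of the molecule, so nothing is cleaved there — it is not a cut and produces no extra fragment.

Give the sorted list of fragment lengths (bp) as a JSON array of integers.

Scan for sites:
  LmaI (ATCCC, off=2): starts [39, 121] → cuts [41, 123]
  QalX (CCGTACTA, off=6): starts [31, 67, 93, 134] → cuts [37, 73, 99, 140]
  RvuIII (AAACCGAG, off=2): starts [3, 83, 106, 146] → cuts [5, 85, 108, 148]
  AzqVI (CGACAC, off=6): starts [11, 18, 75, 158] → cuts [17, 24, 81, 164]
  EstX (TTTC, off=3): starts [52, 58, 128] → cuts [55, 61, 131]

Pooled cuts: [5, 17, 24, 37, 41, 55, 61, 73, 81, 85, 99, 108, 123, 131, 140, 148, 164]

Fragments:
  [0,5): 5 bp
  [5,17): 12 bp
  [17,24): 7 bp
  [24,37): 13 bp
  [37,41): 4 bp
  [41,55): 14 bp
  [55,61): 6 bp
  [61,73): 12 bp
  [73,81): 8 bp
  [81,85): 4 bp
  [85,99): 14 bp
  [99,108): 9 bp
  [108,123): 15 bp
  [123,131): 8 bp
  [131,140): 9 bp
  [140,148): 8 bp
  [148,164): 16 bp
  [164,175): 11 bp

[4,4,5,6,7,8,8,8,9,9,11,12,12,13,14,14,15,16]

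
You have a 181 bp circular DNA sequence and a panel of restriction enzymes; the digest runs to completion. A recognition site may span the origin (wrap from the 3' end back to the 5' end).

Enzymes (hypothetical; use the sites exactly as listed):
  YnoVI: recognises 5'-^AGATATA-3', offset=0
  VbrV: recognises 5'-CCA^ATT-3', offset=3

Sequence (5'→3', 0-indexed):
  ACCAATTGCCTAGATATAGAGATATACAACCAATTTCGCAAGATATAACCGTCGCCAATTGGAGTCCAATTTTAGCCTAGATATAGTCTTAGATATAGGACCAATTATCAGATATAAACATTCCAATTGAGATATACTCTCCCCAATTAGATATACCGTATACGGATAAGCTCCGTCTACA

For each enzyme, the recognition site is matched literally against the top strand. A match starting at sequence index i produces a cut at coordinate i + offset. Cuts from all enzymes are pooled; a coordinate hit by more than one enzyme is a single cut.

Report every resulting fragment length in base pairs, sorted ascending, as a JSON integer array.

[3,4,6,7,8,8,10,11,12,13,13,16,16,17,37]

Scan for sites:
  YnoVI (AGATATA, off=0): starts [11, 19, 40, 78, 90, 109, 129, 148] → cuts [11, 19, 40, 78, 90, 109, 129, 148]
  VbrV (CCAATT, off=3): starts [1, 29, 54, 65, 100, 122, 142] → cuts [4, 32, 57, 68, 103, 125, 145]

All cut coordinates (distinct, sorted): [4, 11, 19, 32, 40, 57, 68, 78, 90, 103, 109, 125, 129, 145, 148]

Fragment lengths:
  4→11: 7 bp
  11→19: 8 bp
  19→32: 13 bp
  32→40: 8 bp
  40→57: 17 bp
  57→68: 11 bp
  68→78: 10 bp
  78→90: 12 bp
  90→103: 13 bp
  103→109: 6 bp
  109→125: 16 bp
  125→129: 4 bp
  129→145: 16 bp
  145→148: 3 bp
  148→4 (wrap): 181-148+4 = 37 bp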